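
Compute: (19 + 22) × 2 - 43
Parentheses first: 19 + 22 = 41
Multiply: 41 × 2 = 82
Subtract: 82 - 43 = 39
39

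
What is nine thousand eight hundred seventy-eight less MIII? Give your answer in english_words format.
Convert nine thousand eight hundred seventy-eight (English words) → 9×1000 + 8×100 + 78 = 9878 (decimal)
Convert MIII (Roman numeral) → 1000 + 1 + 1 + 1 = 1003 (decimal)
Compute 9878 - 1003 = 8875
Convert 8875 (decimal) → 8875 = 8×1000 + 8×100 + 75 → eight thousand eight hundred seventy-five (English words)
eight thousand eight hundred seventy-five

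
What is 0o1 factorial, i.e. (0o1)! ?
Convert 0o1 (octal) → 1 (decimal)
Compute 1! = 1
1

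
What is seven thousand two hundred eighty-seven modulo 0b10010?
Convert seven thousand two hundred eighty-seven (English words) → 7×1000 + 2×100 + 87 = 7287 (decimal)
Convert 0b10010 (binary) → 16 + 2 = 18 (decimal)
Compute 7287 mod 18 = 15
15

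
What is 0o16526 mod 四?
Convert 0o16526 (octal) → 1×4096 + 6×512 + 5×64 + 2×8 + 6 = 7510 (decimal)
Convert 四 (Chinese numeral) → 4 (decimal)
Compute 7510 mod 4 = 2
2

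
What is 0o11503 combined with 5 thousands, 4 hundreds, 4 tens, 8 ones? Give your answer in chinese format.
Convert 0o11503 (octal) → 1×4096 + 1×512 + 5×64 + 3 = 4931 (decimal)
Convert 5 thousands, 4 hundreds, 4 tens, 8 ones (place-value notation) → 5×1000 + 4×100 + 4×10 + 8 = 5448 (decimal)
Compute 4931 + 5448 = 10379
Convert 10379 (decimal) → 10379 = 1×10000 + 3×100 + 7×10 + 9 → 一万零三百七十九 (Chinese numeral)
一万零三百七十九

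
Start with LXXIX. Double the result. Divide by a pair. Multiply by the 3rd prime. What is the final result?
Convert LXXIX (Roman numeral) → 50 + 10 + 10 + 9 = 79 (decimal)
Start: 79
79 × 2 = 158
Convert a pair (colloquial) → 2 (decimal)
158 ÷ 2 = 79
Convert the 3rd prime (prime index) → 5 (decimal)
79 × 5 = 395
395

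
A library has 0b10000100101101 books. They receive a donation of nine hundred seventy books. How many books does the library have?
Convert 0b10000100101101 (binary) → 8192 + 256 + 32 + 8 + 4 + 1 = 8493 (decimal)
Convert nine hundred seventy (English words) → 9×100 + 70 = 970 (decimal)
Compute 8493 + 970 = 9463
9463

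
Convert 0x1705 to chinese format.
Convert 0x1705 (hexadecimal) → 1×4096 + 7×256 + 5 = 5893 (decimal)
Convert 5893 (decimal) → 5893 = 5×1000 + 8×100 + 9×10 + 3 → 五千八百九十三 (Chinese numeral)
五千八百九十三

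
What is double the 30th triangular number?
The 30th triangular number = 30×31/2 = 465
Compute 465 × 2 = 930
930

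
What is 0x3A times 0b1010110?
Convert 0x3A (hexadecimal) → 3×16 + 10 = 58 (decimal)
Convert 0b1010110 (binary) → 64 + 16 + 4 + 2 = 86 (decimal)
Compute 58 × 86 = 4988
4988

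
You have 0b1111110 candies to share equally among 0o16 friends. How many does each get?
Convert 0b1111110 (binary) → 64 + 32 + 16 + 8 + 4 + 2 = 126 (decimal)
Convert 0o16 (octal) → 1×8 + 6 = 14 (decimal)
Compute 126 ÷ 14 = 9
9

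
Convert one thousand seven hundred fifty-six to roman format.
Convert one thousand seven hundred fifty-six (English words) → 1×1000 + 7×100 + 56 = 1756 (decimal)
Convert 1756 (decimal) → 1756 = 1000 + 500 + 100 + 100 + 50 + 5 + 1 → MDCCLVI (Roman numeral)
MDCCLVI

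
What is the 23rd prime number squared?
The 23rd prime number = 83
Compute 83² = 83 × 83 = 6889
6889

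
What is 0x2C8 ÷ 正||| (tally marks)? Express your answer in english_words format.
Convert 0x2C8 (hexadecimal) → 2×256 + 12×16 + 8 = 712 (decimal)
Convert 正||| (tally marks) → 5 + 3 = 8 (decimal)
Compute 712 ÷ 8 = 89
Convert 89 (decimal) → eighty-nine (English words)
eighty-nine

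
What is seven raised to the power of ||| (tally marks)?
Convert seven (English words) → 7 (decimal)
Convert ||| (tally marks) → 3 (decimal)
Compute 7 ^ 3 = 343
343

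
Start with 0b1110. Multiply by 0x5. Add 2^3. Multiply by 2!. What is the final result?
Convert 0b1110 (binary) → 8 + 4 + 2 = 14 (decimal)
Start: 14
Convert 0x5 (hexadecimal) → 5 (decimal)
14 × 5 = 70
Convert 2^3 (power) → 8 (decimal)
70 + 8 = 78
Convert 2! (factorial) → 2 (decimal)
78 × 2 = 156
156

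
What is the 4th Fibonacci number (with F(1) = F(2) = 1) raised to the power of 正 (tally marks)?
Convert the 4th Fibonacci number (with F(1) = F(2) = 1) (Fibonacci index) → 1, 1, 2, 3 → 3 (decimal)
Convert 正 (tally marks) → 5 (decimal)
Compute 3 ^ 5 = 243
243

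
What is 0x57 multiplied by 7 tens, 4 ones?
Convert 0x57 (hexadecimal) → 5×16 + 7 = 87 (decimal)
Convert 7 tens, 4 ones (place-value notation) → 7×10 + 4 = 74 (decimal)
Compute 87 × 74 = 6438
6438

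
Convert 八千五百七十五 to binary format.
Convert 八千五百七十五 (Chinese numeral) → 8×1000 + 5×100 + 7×10 + 5 = 8575 (decimal)
Convert 8575 (decimal) → 8575 = 8192 + 256 + 64 + 32 + 16 + 8 + 4 + 2 + 1 → 0b10000101111111 (binary)
0b10000101111111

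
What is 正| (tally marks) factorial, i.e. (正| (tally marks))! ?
Convert 正| (tally marks) → 5 + 1 = 6 (decimal)
Compute 6! = 720
720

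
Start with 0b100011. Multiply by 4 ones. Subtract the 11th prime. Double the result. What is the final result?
Convert 0b100011 (binary) → 32 + 2 + 1 = 35 (decimal)
Start: 35
Convert 4 ones (place-value notation) → 4 (decimal)
35 × 4 = 140
Convert the 11th prime (prime index) → 31 (decimal)
140 - 31 = 109
109 × 2 = 218
218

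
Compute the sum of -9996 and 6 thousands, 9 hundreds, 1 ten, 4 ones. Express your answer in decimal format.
Convert 6 thousands, 9 hundreds, 1 ten, 4 ones (place-value notation) → 6×1000 + 9×100 + 1×10 + 4 = 6914 (decimal)
Compute -9996 + 6914 = -3082
-3082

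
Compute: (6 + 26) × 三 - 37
Convert 三 (Chinese numeral) → 3 (decimal)
Expression in decimal: (6 + 26) × 3 - 37
Parentheses first: 6 + 26 = 32
Multiply: 32 × 3 = 96
Subtract: 96 - 37 = 59
59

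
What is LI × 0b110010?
Convert LI (Roman numeral) → 50 + 1 = 51 (decimal)
Convert 0b110010 (binary) → 32 + 16 + 2 = 50 (decimal)
Compute 51 × 50 = 2550
2550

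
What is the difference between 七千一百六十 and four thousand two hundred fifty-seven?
Convert 七千一百六十 (Chinese numeral) → 7×1000 + 1×100 + 6×10 = 7160 (decimal)
Convert four thousand two hundred fifty-seven (English words) → 4×1000 + 2×100 + 57 = 4257 (decimal)
Difference: |7160 - 4257| = 2903
2903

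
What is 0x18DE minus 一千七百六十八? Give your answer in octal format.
Convert 0x18DE (hexadecimal) → 1×4096 + 8×256 + 13×16 + 14 = 6366 (decimal)
Convert 一千七百六十八 (Chinese numeral) → 1×1000 + 7×100 + 6×10 + 8 = 1768 (decimal)
Compute 6366 - 1768 = 4598
Convert 4598 (decimal) → 4598 = 1×4096 + 7×64 + 6×8 + 6 → 0o10766 (octal)
0o10766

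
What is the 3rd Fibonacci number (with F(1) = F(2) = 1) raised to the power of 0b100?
Convert the 3rd Fibonacci number (with F(1) = F(2) = 1) (Fibonacci index) → 1, 1, 2 → 2 (decimal)
Convert 0b100 (binary) → 4 (decimal)
Compute 2 ^ 4 = 16
16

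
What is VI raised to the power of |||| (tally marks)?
Convert VI (Roman numeral) → 5 + 1 = 6 (decimal)
Convert |||| (tally marks) → 4 (decimal)
Compute 6 ^ 4 = 1296
1296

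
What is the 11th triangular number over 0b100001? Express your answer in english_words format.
Convert the 11th triangular number (triangular index) → 11×12/2 = 66 (decimal)
Convert 0b100001 (binary) → 32 + 1 = 33 (decimal)
Compute 66 ÷ 33 = 2
Convert 2 (decimal) → two (English words)
two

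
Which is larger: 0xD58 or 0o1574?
Convert 0xD58 (hexadecimal) → 13×256 + 5×16 + 8 = 3416 (decimal)
Convert 0o1574 (octal) → 1×512 + 5×64 + 7×8 + 4 = 892 (decimal)
Compare 3416 vs 892: larger = 3416
3416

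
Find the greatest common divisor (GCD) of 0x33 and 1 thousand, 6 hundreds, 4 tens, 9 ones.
Convert 0x33 (hexadecimal) → 3×16 + 3 = 51 (decimal)
Convert 1 thousand, 6 hundreds, 4 tens, 9 ones (place-value notation) → 1×1000 + 6×100 + 4×10 + 9 = 1649 (decimal)
Compute gcd(51, 1649) = 17
17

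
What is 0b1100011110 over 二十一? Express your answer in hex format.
Convert 0b1100011110 (binary) → 512 + 256 + 16 + 8 + 4 + 2 = 798 (decimal)
Convert 二十一 (Chinese numeral) → 2×10 + 1 = 21 (decimal)
Compute 798 ÷ 21 = 38
Convert 38 (decimal) → 38 = 2×16 + 6 → 0x26 (hexadecimal)
0x26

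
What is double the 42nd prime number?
The 42nd prime number = 181
Compute 181 × 2 = 362
362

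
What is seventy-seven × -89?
Convert seventy-seven (English words) → 77 (decimal)
Compute 77 × -89 = -6853
-6853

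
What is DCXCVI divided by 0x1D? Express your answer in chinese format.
Convert DCXCVI (Roman numeral) → 500 + 100 + 90 + 5 + 1 = 696 (decimal)
Convert 0x1D (hexadecimal) → 1×16 + 13 = 29 (decimal)
Compute 696 ÷ 29 = 24
Convert 24 (decimal) → 24 = 2×10 + 4 → 二十四 (Chinese numeral)
二十四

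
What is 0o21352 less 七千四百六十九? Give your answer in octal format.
Convert 0o21352 (octal) → 2×4096 + 1×512 + 3×64 + 5×8 + 2 = 8938 (decimal)
Convert 七千四百六十九 (Chinese numeral) → 7×1000 + 4×100 + 6×10 + 9 = 7469 (decimal)
Compute 8938 - 7469 = 1469
Convert 1469 (decimal) → 1469 = 2×512 + 6×64 + 7×8 + 5 → 0o2675 (octal)
0o2675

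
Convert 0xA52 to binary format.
Convert 0xA52 (hexadecimal) → 10×256 + 5×16 + 2 = 2642 (decimal)
Convert 2642 (decimal) → 2642 = 2048 + 512 + 64 + 16 + 2 → 0b101001010010 (binary)
0b101001010010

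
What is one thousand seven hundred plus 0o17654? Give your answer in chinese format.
Convert one thousand seven hundred (English words) → 1×1000 + 7×100 = 1700 (decimal)
Convert 0o17654 (octal) → 1×4096 + 7×512 + 6×64 + 5×8 + 4 = 8108 (decimal)
Compute 1700 + 8108 = 9808
Convert 9808 (decimal) → 9808 = 9×1000 + 8×100 + 8 → 九千八百零八 (Chinese numeral)
九千八百零八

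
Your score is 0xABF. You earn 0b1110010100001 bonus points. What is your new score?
Convert 0xABF (hexadecimal) → 10×256 + 11×16 + 15 = 2751 (decimal)
Convert 0b1110010100001 (binary) → 4096 + 2048 + 1024 + 128 + 32 + 1 = 7329 (decimal)
Compute 2751 + 7329 = 10080
10080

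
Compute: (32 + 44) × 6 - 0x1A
Convert 0x1A (hexadecimal) → 1×16 + 10 = 26 (decimal)
Expression in decimal: (32 + 44) × 6 - 26
Parentheses first: 32 + 44 = 76
Multiply: 76 × 6 = 456
Subtract: 456 - 26 = 430
430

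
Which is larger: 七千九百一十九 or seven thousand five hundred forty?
Convert 七千九百一十九 (Chinese numeral) → 7×1000 + 9×100 + 1×10 + 9 = 7919 (decimal)
Convert seven thousand five hundred forty (English words) → 7×1000 + 5×100 + 40 = 7540 (decimal)
Compare 7919 vs 7540: larger = 7919
7919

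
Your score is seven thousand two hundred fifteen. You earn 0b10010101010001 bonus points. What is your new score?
Convert seven thousand two hundred fifteen (English words) → 7×1000 + 2×100 + 15 = 7215 (decimal)
Convert 0b10010101010001 (binary) → 8192 + 1024 + 256 + 64 + 16 + 1 = 9553 (decimal)
Compute 7215 + 9553 = 16768
16768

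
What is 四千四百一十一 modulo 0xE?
Convert 四千四百一十一 (Chinese numeral) → 4×1000 + 4×100 + 1×10 + 1 = 4411 (decimal)
Convert 0xE (hexadecimal) → 14 (decimal)
Compute 4411 mod 14 = 1
1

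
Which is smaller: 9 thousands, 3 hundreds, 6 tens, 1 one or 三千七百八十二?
Convert 9 thousands, 3 hundreds, 6 tens, 1 one (place-value notation) → 9×1000 + 3×100 + 6×10 + 1 = 9361 (decimal)
Convert 三千七百八十二 (Chinese numeral) → 3×1000 + 7×100 + 8×10 + 2 = 3782 (decimal)
Compare 9361 vs 3782: smaller = 3782
3782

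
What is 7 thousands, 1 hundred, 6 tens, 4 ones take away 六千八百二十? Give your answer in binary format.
Convert 7 thousands, 1 hundred, 6 tens, 4 ones (place-value notation) → 7×1000 + 1×100 + 6×10 + 4 = 7164 (decimal)
Convert 六千八百二十 (Chinese numeral) → 6×1000 + 8×100 + 2×10 = 6820 (decimal)
Compute 7164 - 6820 = 344
Convert 344 (decimal) → 344 = 256 + 64 + 16 + 8 → 0b101011000 (binary)
0b101011000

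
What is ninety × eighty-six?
Convert ninety (English words) → 90 (decimal)
Convert eighty-six (English words) → 86 (decimal)
Compute 90 × 86 = 7740
7740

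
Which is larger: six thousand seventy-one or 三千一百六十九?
Convert six thousand seventy-one (English words) → 6×1000 + 71 = 6071 (decimal)
Convert 三千一百六十九 (Chinese numeral) → 3×1000 + 1×100 + 6×10 + 9 = 3169 (decimal)
Compare 6071 vs 3169: larger = 6071
6071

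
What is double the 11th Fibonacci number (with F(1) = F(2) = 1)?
The 11th Fibonacci number (with F(1) = F(2) = 1): 1, 1, 2, 3, 5, 8, 13, 21, 34, 55, 89 → 89
Compute 89 × 2 = 178
178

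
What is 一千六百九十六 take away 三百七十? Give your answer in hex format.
Convert 一千六百九十六 (Chinese numeral) → 1×1000 + 6×100 + 9×10 + 6 = 1696 (decimal)
Convert 三百七十 (Chinese numeral) → 3×100 + 7×10 = 370 (decimal)
Compute 1696 - 370 = 1326
Convert 1326 (decimal) → 1326 = 5×256 + 2×16 + 14 → 0x52E (hexadecimal)
0x52E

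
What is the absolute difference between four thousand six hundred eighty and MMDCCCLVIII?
Convert four thousand six hundred eighty (English words) → 4×1000 + 6×100 + 80 = 4680 (decimal)
Convert MMDCCCLVIII (Roman numeral) → 1000 + 1000 + 500 + 100 + 100 + 100 + 50 + 5 + 1 + 1 + 1 = 2858 (decimal)
Compute |4680 - 2858| = 1822
1822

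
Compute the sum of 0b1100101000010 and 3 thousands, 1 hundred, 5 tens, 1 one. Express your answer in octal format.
Convert 0b1100101000010 (binary) → 4096 + 2048 + 256 + 64 + 2 = 6466 (decimal)
Convert 3 thousands, 1 hundred, 5 tens, 1 one (place-value notation) → 3×1000 + 1×100 + 5×10 + 1 = 3151 (decimal)
Compute 6466 + 3151 = 9617
Convert 9617 (decimal) → 9617 = 2×4096 + 2×512 + 6×64 + 2×8 + 1 → 0o22621 (octal)
0o22621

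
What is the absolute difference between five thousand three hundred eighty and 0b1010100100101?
Convert five thousand three hundred eighty (English words) → 5×1000 + 3×100 + 80 = 5380 (decimal)
Convert 0b1010100100101 (binary) → 4096 + 1024 + 256 + 32 + 4 + 1 = 5413 (decimal)
Compute |5380 - 5413| = 33
33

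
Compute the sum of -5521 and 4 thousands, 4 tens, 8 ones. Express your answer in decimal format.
Convert 4 thousands, 4 tens, 8 ones (place-value notation) → 4×1000 + 4×10 + 8 = 4048 (decimal)
Compute -5521 + 4048 = -1473
-1473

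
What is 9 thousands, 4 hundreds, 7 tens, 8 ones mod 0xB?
Convert 9 thousands, 4 hundreds, 7 tens, 8 ones (place-value notation) → 9×1000 + 4×100 + 7×10 + 8 = 9478 (decimal)
Convert 0xB (hexadecimal) → 11 (decimal)
Compute 9478 mod 11 = 7
7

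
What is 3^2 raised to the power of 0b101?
Convert 3^2 (power) → 9 (decimal)
Convert 0b101 (binary) → 4 + 1 = 5 (decimal)
Compute 9 ^ 5 = 59049
59049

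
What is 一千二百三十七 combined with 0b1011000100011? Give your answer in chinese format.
Convert 一千二百三十七 (Chinese numeral) → 1×1000 + 2×100 + 3×10 + 7 = 1237 (decimal)
Convert 0b1011000100011 (binary) → 4096 + 1024 + 512 + 32 + 2 + 1 = 5667 (decimal)
Compute 1237 + 5667 = 6904
Convert 6904 (decimal) → 6904 = 6×1000 + 9×100 + 4 → 六千九百零四 (Chinese numeral)
六千九百零四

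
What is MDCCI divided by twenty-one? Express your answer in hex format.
Convert MDCCI (Roman numeral) → 1000 + 500 + 100 + 100 + 1 = 1701 (decimal)
Convert twenty-one (English words) → 21 (decimal)
Compute 1701 ÷ 21 = 81
Convert 81 (decimal) → 81 = 5×16 + 1 → 0x51 (hexadecimal)
0x51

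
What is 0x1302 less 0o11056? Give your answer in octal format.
Convert 0x1302 (hexadecimal) → 1×4096 + 3×256 + 2 = 4866 (decimal)
Convert 0o11056 (octal) → 1×4096 + 1×512 + 5×8 + 6 = 4654 (decimal)
Compute 4866 - 4654 = 212
Convert 212 (decimal) → 212 = 3×64 + 2×8 + 4 → 0o324 (octal)
0o324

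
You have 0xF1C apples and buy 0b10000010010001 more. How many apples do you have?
Convert 0xF1C (hexadecimal) → 15×256 + 1×16 + 12 = 3868 (decimal)
Convert 0b10000010010001 (binary) → 8192 + 128 + 16 + 1 = 8337 (decimal)
Compute 3868 + 8337 = 12205
12205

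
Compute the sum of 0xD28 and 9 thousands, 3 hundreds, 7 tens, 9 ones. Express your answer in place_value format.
Convert 0xD28 (hexadecimal) → 13×256 + 2×16 + 8 = 3368 (decimal)
Convert 9 thousands, 3 hundreds, 7 tens, 9 ones (place-value notation) → 9×1000 + 3×100 + 7×10 + 9 = 9379 (decimal)
Compute 3368 + 9379 = 12747
Convert 12747 (decimal) → 12747 = 12×1000 + 7×100 + 4×10 + 7 → 12 thousands, 7 hundreds, 4 tens, 7 ones (place-value notation)
12 thousands, 7 hundreds, 4 tens, 7 ones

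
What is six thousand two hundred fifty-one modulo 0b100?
Convert six thousand two hundred fifty-one (English words) → 6×1000 + 2×100 + 51 = 6251 (decimal)
Convert 0b100 (binary) → 4 (decimal)
Compute 6251 mod 4 = 3
3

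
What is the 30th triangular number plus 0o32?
The 30th triangular number = 30×31/2 = 465
Convert 0o32 (octal) → 3×8 + 2 = 26 (decimal)
Compute 465 + 26 = 491
491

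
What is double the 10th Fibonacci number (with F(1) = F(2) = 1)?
The 10th Fibonacci number (with F(1) = F(2) = 1): 1, 1, 2, 3, 5, 8, 13, 21, 34, 55 → 55
Compute 55 × 2 = 110
110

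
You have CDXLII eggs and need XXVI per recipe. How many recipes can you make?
Convert CDXLII (Roman numeral) → 400 + 40 + 1 + 1 = 442 (decimal)
Convert XXVI (Roman numeral) → 10 + 10 + 5 + 1 = 26 (decimal)
Compute 442 ÷ 26 = 17
17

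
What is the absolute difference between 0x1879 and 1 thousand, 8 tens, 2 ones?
Convert 0x1879 (hexadecimal) → 1×4096 + 8×256 + 7×16 + 9 = 6265 (decimal)
Convert 1 thousand, 8 tens, 2 ones (place-value notation) → 1×1000 + 8×10 + 2 = 1082 (decimal)
Compute |6265 - 1082| = 5183
5183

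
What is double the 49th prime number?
The 49th prime number = 227
Compute 227 × 2 = 454
454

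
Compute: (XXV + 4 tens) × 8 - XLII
Convert XXV (Roman numeral) → 10 + 10 + 5 = 25 (decimal)
Convert 4 tens (place-value notation) → 4×10 = 40 (decimal)
Convert XLII (Roman numeral) → 40 + 1 + 1 = 42 (decimal)
Expression in decimal: (25 + 40) × 8 - 42
Parentheses first: 25 + 40 = 65
Multiply: 65 × 8 = 520
Subtract: 520 - 42 = 478
478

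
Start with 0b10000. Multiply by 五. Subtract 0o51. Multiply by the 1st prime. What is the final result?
Convert 0b10000 (binary) → 16 (decimal)
Start: 16
Convert 五 (Chinese numeral) → 5 (decimal)
16 × 5 = 80
Convert 0o51 (octal) → 5×8 + 1 = 41 (decimal)
80 - 41 = 39
Convert the 1st prime (prime index) → 2 (decimal)
39 × 2 = 78
78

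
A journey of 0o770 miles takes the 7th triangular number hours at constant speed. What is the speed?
Convert 0o770 (octal) → 7×64 + 7×8 = 504 (decimal)
Convert the 7th triangular number (triangular index) → 7×8/2 = 28 (decimal)
Compute 504 ÷ 28 = 18
18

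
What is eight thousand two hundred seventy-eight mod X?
Convert eight thousand two hundred seventy-eight (English words) → 8×1000 + 2×100 + 78 = 8278 (decimal)
Convert X (Roman numeral) → 10 (decimal)
Compute 8278 mod 10 = 8
8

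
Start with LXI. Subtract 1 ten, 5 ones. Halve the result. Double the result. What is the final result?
Convert LXI (Roman numeral) → 50 + 10 + 1 = 61 (decimal)
Start: 61
Convert 1 ten, 5 ones (place-value notation) → 1×10 + 5 = 15 (decimal)
61 - 15 = 46
46 ÷ 2 = 23
23 × 2 = 46
46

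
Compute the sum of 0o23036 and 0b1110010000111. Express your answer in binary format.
Convert 0o23036 (octal) → 2×4096 + 3×512 + 3×8 + 6 = 9758 (decimal)
Convert 0b1110010000111 (binary) → 4096 + 2048 + 1024 + 128 + 4 + 2 + 1 = 7303 (decimal)
Compute 9758 + 7303 = 17061
Convert 17061 (decimal) → 17061 = 16384 + 512 + 128 + 32 + 4 + 1 → 0b100001010100101 (binary)
0b100001010100101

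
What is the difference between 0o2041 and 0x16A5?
Convert 0o2041 (octal) → 2×512 + 4×8 + 1 = 1057 (decimal)
Convert 0x16A5 (hexadecimal) → 1×4096 + 6×256 + 10×16 + 5 = 5797 (decimal)
Difference: |1057 - 5797| = 4740
4740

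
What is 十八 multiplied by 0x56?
Convert 十八 (Chinese numeral) → 1×10 + 8 = 18 (decimal)
Convert 0x56 (hexadecimal) → 5×16 + 6 = 86 (decimal)
Compute 18 × 86 = 1548
1548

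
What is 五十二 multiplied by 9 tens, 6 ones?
Convert 五十二 (Chinese numeral) → 5×10 + 2 = 52 (decimal)
Convert 9 tens, 6 ones (place-value notation) → 9×10 + 6 = 96 (decimal)
Compute 52 × 96 = 4992
4992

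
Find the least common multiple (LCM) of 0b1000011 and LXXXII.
Convert 0b1000011 (binary) → 64 + 2 + 1 = 67 (decimal)
Convert LXXXII (Roman numeral) → 50 + 10 + 10 + 10 + 1 + 1 = 82 (decimal)
Compute lcm(67, 82) = 5494
5494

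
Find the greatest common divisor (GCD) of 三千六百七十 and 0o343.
Convert 三千六百七十 (Chinese numeral) → 3×1000 + 6×100 + 7×10 = 3670 (decimal)
Convert 0o343 (octal) → 3×64 + 4×8 + 3 = 227 (decimal)
Compute gcd(3670, 227) = 1
1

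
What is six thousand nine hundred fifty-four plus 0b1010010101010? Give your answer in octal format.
Convert six thousand nine hundred fifty-four (English words) → 6×1000 + 9×100 + 54 = 6954 (decimal)
Convert 0b1010010101010 (binary) → 4096 + 1024 + 128 + 32 + 8 + 2 = 5290 (decimal)
Compute 6954 + 5290 = 12244
Convert 12244 (decimal) → 12244 = 2×4096 + 7×512 + 7×64 + 2×8 + 4 → 0o27724 (octal)
0o27724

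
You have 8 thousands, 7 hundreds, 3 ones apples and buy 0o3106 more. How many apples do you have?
Convert 8 thousands, 7 hundreds, 3 ones (place-value notation) → 8×1000 + 7×100 + 3 = 8703 (decimal)
Convert 0o3106 (octal) → 3×512 + 1×64 + 6 = 1606 (decimal)
Compute 8703 + 1606 = 10309
10309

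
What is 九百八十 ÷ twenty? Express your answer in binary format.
Convert 九百八十 (Chinese numeral) → 9×100 + 8×10 = 980 (decimal)
Convert twenty (English words) → 20 (decimal)
Compute 980 ÷ 20 = 49
Convert 49 (decimal) → 49 = 32 + 16 + 1 → 0b110001 (binary)
0b110001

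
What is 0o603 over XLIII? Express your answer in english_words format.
Convert 0o603 (octal) → 6×64 + 3 = 387 (decimal)
Convert XLIII (Roman numeral) → 40 + 1 + 1 + 1 = 43 (decimal)
Compute 387 ÷ 43 = 9
Convert 9 (decimal) → nine (English words)
nine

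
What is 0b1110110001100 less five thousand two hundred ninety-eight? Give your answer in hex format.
Convert 0b1110110001100 (binary) → 4096 + 2048 + 1024 + 256 + 128 + 8 + 4 = 7564 (decimal)
Convert five thousand two hundred ninety-eight (English words) → 5×1000 + 2×100 + 98 = 5298 (decimal)
Compute 7564 - 5298 = 2266
Convert 2266 (decimal) → 2266 = 8×256 + 13×16 + 10 → 0x8DA (hexadecimal)
0x8DA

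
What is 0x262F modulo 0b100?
Convert 0x262F (hexadecimal) → 2×4096 + 6×256 + 2×16 + 15 = 9775 (decimal)
Convert 0b100 (binary) → 4 (decimal)
Compute 9775 mod 4 = 3
3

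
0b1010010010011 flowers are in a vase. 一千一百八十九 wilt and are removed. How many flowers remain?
Convert 0b1010010010011 (binary) → 4096 + 1024 + 128 + 16 + 2 + 1 = 5267 (decimal)
Convert 一千一百八十九 (Chinese numeral) → 1×1000 + 1×100 + 8×10 + 9 = 1189 (decimal)
Compute 5267 - 1189 = 4078
4078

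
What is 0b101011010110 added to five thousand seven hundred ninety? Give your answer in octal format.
Convert 0b101011010110 (binary) → 2048 + 512 + 128 + 64 + 16 + 4 + 2 = 2774 (decimal)
Convert five thousand seven hundred ninety (English words) → 5×1000 + 7×100 + 90 = 5790 (decimal)
Compute 2774 + 5790 = 8564
Convert 8564 (decimal) → 8564 = 2×4096 + 5×64 + 6×8 + 4 → 0o20564 (octal)
0o20564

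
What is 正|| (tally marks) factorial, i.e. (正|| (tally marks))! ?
Convert 正|| (tally marks) → 5 + 2 = 7 (decimal)
Compute 7! = 5040
5040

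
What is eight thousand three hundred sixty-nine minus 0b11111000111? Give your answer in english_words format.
Convert eight thousand three hundred sixty-nine (English words) → 8×1000 + 3×100 + 69 = 8369 (decimal)
Convert 0b11111000111 (binary) → 1024 + 512 + 256 + 128 + 64 + 4 + 2 + 1 = 1991 (decimal)
Compute 8369 - 1991 = 6378
Convert 6378 (decimal) → 6378 = 6×1000 + 3×100 + 78 → six thousand three hundred seventy-eight (English words)
six thousand three hundred seventy-eight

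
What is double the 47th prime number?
The 47th prime number = 211
Compute 211 × 2 = 422
422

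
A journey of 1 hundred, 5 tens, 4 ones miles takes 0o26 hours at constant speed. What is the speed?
Convert 1 hundred, 5 tens, 4 ones (place-value notation) → 1×100 + 5×10 + 4 = 154 (decimal)
Convert 0o26 (octal) → 2×8 + 6 = 22 (decimal)
Compute 154 ÷ 22 = 7
7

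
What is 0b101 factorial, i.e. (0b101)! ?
Convert 0b101 (binary) → 4 + 1 = 5 (decimal)
Compute 5! = 120
120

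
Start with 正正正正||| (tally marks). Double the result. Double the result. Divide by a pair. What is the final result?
Convert 正正正正||| (tally marks) → 5 + 5 + 5 + 5 + 3 = 23 (decimal)
Start: 23
23 × 2 = 46
46 × 2 = 92
Convert a pair (colloquial) → 2 (decimal)
92 ÷ 2 = 46
46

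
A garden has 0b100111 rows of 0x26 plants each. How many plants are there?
Convert 0x26 (hexadecimal) → 2×16 + 6 = 38 (decimal)
Convert 0b100111 (binary) → 32 + 4 + 2 + 1 = 39 (decimal)
Compute 38 × 39 = 1482
1482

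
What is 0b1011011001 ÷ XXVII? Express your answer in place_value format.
Convert 0b1011011001 (binary) → 512 + 128 + 64 + 16 + 8 + 1 = 729 (decimal)
Convert XXVII (Roman numeral) → 10 + 10 + 5 + 1 + 1 = 27 (decimal)
Compute 729 ÷ 27 = 27
Convert 27 (decimal) → 27 = 2×10 + 7 → 2 tens, 7 ones (place-value notation)
2 tens, 7 ones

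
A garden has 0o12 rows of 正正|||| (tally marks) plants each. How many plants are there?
Convert 正正|||| (tally marks) → 5 + 5 + 4 = 14 (decimal)
Convert 0o12 (octal) → 1×8 + 2 = 10 (decimal)
Compute 14 × 10 = 140
140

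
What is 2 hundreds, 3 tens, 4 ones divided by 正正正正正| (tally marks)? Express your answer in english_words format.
Convert 2 hundreds, 3 tens, 4 ones (place-value notation) → 2×100 + 3×10 + 4 = 234 (decimal)
Convert 正正正正正| (tally marks) → 5 + 5 + 5 + 5 + 5 + 1 = 26 (decimal)
Compute 234 ÷ 26 = 9
Convert 9 (decimal) → nine (English words)
nine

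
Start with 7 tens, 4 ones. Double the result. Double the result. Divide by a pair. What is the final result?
Convert 7 tens, 4 ones (place-value notation) → 7×10 + 4 = 74 (decimal)
Start: 74
74 × 2 = 148
148 × 2 = 296
Convert a pair (colloquial) → 2 (decimal)
296 ÷ 2 = 148
148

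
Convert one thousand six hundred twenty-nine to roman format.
Convert one thousand six hundred twenty-nine (English words) → 1×1000 + 6×100 + 29 = 1629 (decimal)
Convert 1629 (decimal) → 1629 = 1000 + 500 + 100 + 10 + 10 + 9 → MDCXXIX (Roman numeral)
MDCXXIX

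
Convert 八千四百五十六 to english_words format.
Convert 八千四百五十六 (Chinese numeral) → 8×1000 + 4×100 + 5×10 + 6 = 8456 (decimal)
Convert 8456 (decimal) → 8456 = 8×1000 + 4×100 + 56 → eight thousand four hundred fifty-six (English words)
eight thousand four hundred fifty-six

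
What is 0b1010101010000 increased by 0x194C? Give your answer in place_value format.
Convert 0b1010101010000 (binary) → 4096 + 1024 + 256 + 64 + 16 = 5456 (decimal)
Convert 0x194C (hexadecimal) → 1×4096 + 9×256 + 4×16 + 12 = 6476 (decimal)
Compute 5456 + 6476 = 11932
Convert 11932 (decimal) → 11932 = 11×1000 + 9×100 + 3×10 + 2 → 11 thousands, 9 hundreds, 3 tens, 2 ones (place-value notation)
11 thousands, 9 hundreds, 3 tens, 2 ones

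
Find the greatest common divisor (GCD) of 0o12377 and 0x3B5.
Convert 0o12377 (octal) → 1×4096 + 2×512 + 3×64 + 7×8 + 7 = 5375 (decimal)
Convert 0x3B5 (hexadecimal) → 3×256 + 11×16 + 5 = 949 (decimal)
Compute gcd(5375, 949) = 1
1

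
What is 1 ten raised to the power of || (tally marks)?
Convert 1 ten (place-value notation) → 1×10 = 10 (decimal)
Convert || (tally marks) → 2 (decimal)
Compute 10 ^ 2 = 100
100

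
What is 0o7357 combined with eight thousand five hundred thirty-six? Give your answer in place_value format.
Convert 0o7357 (octal) → 7×512 + 3×64 + 5×8 + 7 = 3823 (decimal)
Convert eight thousand five hundred thirty-six (English words) → 8×1000 + 5×100 + 36 = 8536 (decimal)
Compute 3823 + 8536 = 12359
Convert 12359 (decimal) → 12359 = 12×1000 + 3×100 + 5×10 + 9 → 12 thousands, 3 hundreds, 5 tens, 9 ones (place-value notation)
12 thousands, 3 hundreds, 5 tens, 9 ones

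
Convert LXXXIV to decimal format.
Convert LXXXIV (Roman numeral) → 50 + 10 + 10 + 10 + 4 = 84 (decimal)
84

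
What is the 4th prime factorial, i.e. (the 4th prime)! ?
Convert the 4th prime (prime index) → 7 (decimal)
Compute 7! = 5040
5040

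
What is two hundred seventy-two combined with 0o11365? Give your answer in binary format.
Convert two hundred seventy-two (English words) → 2×100 + 72 = 272 (decimal)
Convert 0o11365 (octal) → 1×4096 + 1×512 + 3×64 + 6×8 + 5 = 4853 (decimal)
Compute 272 + 4853 = 5125
Convert 5125 (decimal) → 5125 = 4096 + 1024 + 4 + 1 → 0b1010000000101 (binary)
0b1010000000101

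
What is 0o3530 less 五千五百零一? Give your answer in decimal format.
Convert 0o3530 (octal) → 3×512 + 5×64 + 3×8 = 1880 (decimal)
Convert 五千五百零一 (Chinese numeral) → 5×1000 + 5×100 + 1 = 5501 (decimal)
Compute 1880 - 5501 = -3621
-3621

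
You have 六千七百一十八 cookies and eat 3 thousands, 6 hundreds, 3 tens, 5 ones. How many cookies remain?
Convert 六千七百一十八 (Chinese numeral) → 6×1000 + 7×100 + 1×10 + 8 = 6718 (decimal)
Convert 3 thousands, 6 hundreds, 3 tens, 5 ones (place-value notation) → 3×1000 + 6×100 + 3×10 + 5 = 3635 (decimal)
Compute 6718 - 3635 = 3083
3083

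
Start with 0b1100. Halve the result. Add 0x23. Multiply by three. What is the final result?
Convert 0b1100 (binary) → 8 + 4 = 12 (decimal)
Start: 12
12 ÷ 2 = 6
Convert 0x23 (hexadecimal) → 2×16 + 3 = 35 (decimal)
6 + 35 = 41
Convert three (English words) → 3 (decimal)
41 × 3 = 123
123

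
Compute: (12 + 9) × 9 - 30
Parentheses first: 12 + 9 = 21
Multiply: 21 × 9 = 189
Subtract: 189 - 30 = 159
159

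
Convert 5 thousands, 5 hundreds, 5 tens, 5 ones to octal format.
Convert 5 thousands, 5 hundreds, 5 tens, 5 ones (place-value notation) → 5×1000 + 5×100 + 5×10 + 5 = 5555 (decimal)
Convert 5555 (decimal) → 5555 = 1×4096 + 2×512 + 6×64 + 6×8 + 3 → 0o12663 (octal)
0o12663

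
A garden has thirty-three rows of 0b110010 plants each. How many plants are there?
Convert 0b110010 (binary) → 32 + 16 + 2 = 50 (decimal)
Convert thirty-three (English words) → 33 (decimal)
Compute 50 × 33 = 1650
1650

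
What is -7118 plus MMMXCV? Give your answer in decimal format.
Convert MMMXCV (Roman numeral) → 1000 + 1000 + 1000 + 90 + 5 = 3095 (decimal)
Compute -7118 + 3095 = -4023
-4023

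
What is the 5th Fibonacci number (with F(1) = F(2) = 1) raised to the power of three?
Convert the 5th Fibonacci number (with F(1) = F(2) = 1) (Fibonacci index) → 1, 1, 2, 3, 5 → 5 (decimal)
Convert three (English words) → 3 (decimal)
Compute 5 ^ 3 = 125
125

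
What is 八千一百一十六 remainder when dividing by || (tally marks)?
Convert 八千一百一十六 (Chinese numeral) → 8×1000 + 1×100 + 1×10 + 6 = 8116 (decimal)
Convert || (tally marks) → 2 (decimal)
Compute 8116 mod 2 = 0
0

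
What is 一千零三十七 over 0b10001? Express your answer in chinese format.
Convert 一千零三十七 (Chinese numeral) → 1×1000 + 3×10 + 7 = 1037 (decimal)
Convert 0b10001 (binary) → 16 + 1 = 17 (decimal)
Compute 1037 ÷ 17 = 61
Convert 61 (decimal) → 61 = 6×10 + 1 → 六十一 (Chinese numeral)
六十一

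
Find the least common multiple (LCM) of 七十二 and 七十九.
Convert 七十二 (Chinese numeral) → 7×10 + 2 = 72 (decimal)
Convert 七十九 (Chinese numeral) → 7×10 + 9 = 79 (decimal)
Compute lcm(72, 79) = 5688
5688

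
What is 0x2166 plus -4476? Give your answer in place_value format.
Convert 0x2166 (hexadecimal) → 2×4096 + 1×256 + 6×16 + 6 = 8550 (decimal)
Compute 8550 + -4476 = 4074
Convert 4074 (decimal) → 4074 = 4×1000 + 7×10 + 4 → 4 thousands, 7 tens, 4 ones (place-value notation)
4 thousands, 7 tens, 4 ones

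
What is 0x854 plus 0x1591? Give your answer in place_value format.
Convert 0x854 (hexadecimal) → 8×256 + 5×16 + 4 = 2132 (decimal)
Convert 0x1591 (hexadecimal) → 1×4096 + 5×256 + 9×16 + 1 = 5521 (decimal)
Compute 2132 + 5521 = 7653
Convert 7653 (decimal) → 7653 = 7×1000 + 6×100 + 5×10 + 3 → 7 thousands, 6 hundreds, 5 tens, 3 ones (place-value notation)
7 thousands, 6 hundreds, 5 tens, 3 ones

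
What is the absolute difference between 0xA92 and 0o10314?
Convert 0xA92 (hexadecimal) → 10×256 + 9×16 + 2 = 2706 (decimal)
Convert 0o10314 (octal) → 1×4096 + 3×64 + 1×8 + 4 = 4300 (decimal)
Compute |2706 - 4300| = 1594
1594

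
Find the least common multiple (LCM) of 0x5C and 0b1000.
Convert 0x5C (hexadecimal) → 5×16 + 12 = 92 (decimal)
Convert 0b1000 (binary) → 8 (decimal)
Compute lcm(92, 8) = 184
184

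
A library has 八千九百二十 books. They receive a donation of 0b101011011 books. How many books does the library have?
Convert 八千九百二十 (Chinese numeral) → 8×1000 + 9×100 + 2×10 = 8920 (decimal)
Convert 0b101011011 (binary) → 256 + 64 + 16 + 8 + 2 + 1 = 347 (decimal)
Compute 8920 + 347 = 9267
9267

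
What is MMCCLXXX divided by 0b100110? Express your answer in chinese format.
Convert MMCCLXXX (Roman numeral) → 1000 + 1000 + 100 + 100 + 50 + 10 + 10 + 10 = 2280 (decimal)
Convert 0b100110 (binary) → 32 + 4 + 2 = 38 (decimal)
Compute 2280 ÷ 38 = 60
Convert 60 (decimal) → 60 = 6×10 → 六十 (Chinese numeral)
六十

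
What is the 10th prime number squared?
The 10th prime number = 29
Compute 29² = 29 × 29 = 841
841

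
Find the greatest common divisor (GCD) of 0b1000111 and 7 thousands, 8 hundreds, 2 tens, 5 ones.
Convert 0b1000111 (binary) → 64 + 4 + 2 + 1 = 71 (decimal)
Convert 7 thousands, 8 hundreds, 2 tens, 5 ones (place-value notation) → 7×1000 + 8×100 + 2×10 + 5 = 7825 (decimal)
Compute gcd(71, 7825) = 1
1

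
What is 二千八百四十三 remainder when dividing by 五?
Convert 二千八百四十三 (Chinese numeral) → 2×1000 + 8×100 + 4×10 + 3 = 2843 (decimal)
Convert 五 (Chinese numeral) → 5 (decimal)
Compute 2843 mod 5 = 3
3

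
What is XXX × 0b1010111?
Convert XXX (Roman numeral) → 10 + 10 + 10 = 30 (decimal)
Convert 0b1010111 (binary) → 64 + 16 + 4 + 2 + 1 = 87 (decimal)
Compute 30 × 87 = 2610
2610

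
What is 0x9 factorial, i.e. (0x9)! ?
Convert 0x9 (hexadecimal) → 9 (decimal)
Compute 9! = 362880
362880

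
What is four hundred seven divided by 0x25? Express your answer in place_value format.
Convert four hundred seven (English words) → 4×100 + 7 = 407 (decimal)
Convert 0x25 (hexadecimal) → 2×16 + 5 = 37 (decimal)
Compute 407 ÷ 37 = 11
Convert 11 (decimal) → 11 = 1×10 + 1 → 1 ten, 1 one (place-value notation)
1 ten, 1 one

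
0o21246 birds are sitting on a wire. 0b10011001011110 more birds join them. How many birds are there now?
Convert 0o21246 (octal) → 2×4096 + 1×512 + 2×64 + 4×8 + 6 = 8870 (decimal)
Convert 0b10011001011110 (binary) → 8192 + 1024 + 512 + 64 + 16 + 8 + 4 + 2 = 9822 (decimal)
Compute 8870 + 9822 = 18692
18692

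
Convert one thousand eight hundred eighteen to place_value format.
Convert one thousand eight hundred eighteen (English words) → 1×1000 + 8×100 + 18 = 1818 (decimal)
Convert 1818 (decimal) → 1818 = 1×1000 + 8×100 + 1×10 + 8 → 1 thousand, 8 hundreds, 1 ten, 8 ones (place-value notation)
1 thousand, 8 hundreds, 1 ten, 8 ones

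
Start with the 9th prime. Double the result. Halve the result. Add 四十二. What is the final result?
Convert the 9th prime (prime index) → 23 (decimal)
Start: 23
23 × 2 = 46
46 ÷ 2 = 23
Convert 四十二 (Chinese numeral) → 4×10 + 2 = 42 (decimal)
23 + 42 = 65
65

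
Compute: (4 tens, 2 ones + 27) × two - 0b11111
Convert 4 tens, 2 ones (place-value notation) → 4×10 + 2 = 42 (decimal)
Convert two (English words) → 2 (decimal)
Convert 0b11111 (binary) → 16 + 8 + 4 + 2 + 1 = 31 (decimal)
Expression in decimal: (42 + 27) × 2 - 31
Parentheses first: 42 + 27 = 69
Multiply: 69 × 2 = 138
Subtract: 138 - 31 = 107
107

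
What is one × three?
Convert one (English words) → 1 (decimal)
Convert three (English words) → 3 (decimal)
Compute 1 × 3 = 3
3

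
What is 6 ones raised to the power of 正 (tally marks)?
Convert 6 ones (place-value notation) → 6 (decimal)
Convert 正 (tally marks) → 5 (decimal)
Compute 6 ^ 5 = 7776
7776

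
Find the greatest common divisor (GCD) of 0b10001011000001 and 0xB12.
Convert 0b10001011000001 (binary) → 8192 + 512 + 128 + 64 + 1 = 8897 (decimal)
Convert 0xB12 (hexadecimal) → 11×256 + 1×16 + 2 = 2834 (decimal)
Compute gcd(8897, 2834) = 1
1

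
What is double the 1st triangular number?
The 1st triangular number = 1×2/2 = 1
Compute 1 × 2 = 2
2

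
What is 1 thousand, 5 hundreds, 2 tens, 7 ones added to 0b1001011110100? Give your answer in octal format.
Convert 1 thousand, 5 hundreds, 2 tens, 7 ones (place-value notation) → 1×1000 + 5×100 + 2×10 + 7 = 1527 (decimal)
Convert 0b1001011110100 (binary) → 4096 + 512 + 128 + 64 + 32 + 16 + 4 = 4852 (decimal)
Compute 1527 + 4852 = 6379
Convert 6379 (decimal) → 6379 = 1×4096 + 4×512 + 3×64 + 5×8 + 3 → 0o14353 (octal)
0o14353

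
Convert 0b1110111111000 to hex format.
Convert 0b1110111111000 (binary) → 4096 + 2048 + 1024 + 256 + 128 + 64 + 32 + 16 + 8 = 7672 (decimal)
Convert 7672 (decimal) → 7672 = 1×4096 + 13×256 + 15×16 + 8 → 0x1DF8 (hexadecimal)
0x1DF8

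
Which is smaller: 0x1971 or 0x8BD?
Convert 0x1971 (hexadecimal) → 1×4096 + 9×256 + 7×16 + 1 = 6513 (decimal)
Convert 0x8BD (hexadecimal) → 8×256 + 11×16 + 13 = 2237 (decimal)
Compare 6513 vs 2237: smaller = 2237
2237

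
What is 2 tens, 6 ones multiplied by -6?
Convert 2 tens, 6 ones (place-value notation) → 2×10 + 6 = 26 (decimal)
Compute 26 × -6 = -156
-156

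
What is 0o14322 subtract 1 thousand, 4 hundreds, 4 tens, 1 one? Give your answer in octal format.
Convert 0o14322 (octal) → 1×4096 + 4×512 + 3×64 + 2×8 + 2 = 6354 (decimal)
Convert 1 thousand, 4 hundreds, 4 tens, 1 one (place-value notation) → 1×1000 + 4×100 + 4×10 + 1 = 1441 (decimal)
Compute 6354 - 1441 = 4913
Convert 4913 (decimal) → 4913 = 1×4096 + 1×512 + 4×64 + 6×8 + 1 → 0o11461 (octal)
0o11461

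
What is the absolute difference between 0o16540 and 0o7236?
Convert 0o16540 (octal) → 1×4096 + 6×512 + 5×64 + 4×8 = 7520 (decimal)
Convert 0o7236 (octal) → 7×512 + 2×64 + 3×8 + 6 = 3742 (decimal)
Compute |7520 - 3742| = 3778
3778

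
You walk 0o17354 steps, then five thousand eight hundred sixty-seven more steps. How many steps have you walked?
Convert 0o17354 (octal) → 1×4096 + 7×512 + 3×64 + 5×8 + 4 = 7916 (decimal)
Convert five thousand eight hundred sixty-seven (English words) → 5×1000 + 8×100 + 67 = 5867 (decimal)
Compute 7916 + 5867 = 13783
13783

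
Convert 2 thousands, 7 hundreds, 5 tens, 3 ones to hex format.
Convert 2 thousands, 7 hundreds, 5 tens, 3 ones (place-value notation) → 2×1000 + 7×100 + 5×10 + 3 = 2753 (decimal)
Convert 2753 (decimal) → 2753 = 10×256 + 12×16 + 1 → 0xAC1 (hexadecimal)
0xAC1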